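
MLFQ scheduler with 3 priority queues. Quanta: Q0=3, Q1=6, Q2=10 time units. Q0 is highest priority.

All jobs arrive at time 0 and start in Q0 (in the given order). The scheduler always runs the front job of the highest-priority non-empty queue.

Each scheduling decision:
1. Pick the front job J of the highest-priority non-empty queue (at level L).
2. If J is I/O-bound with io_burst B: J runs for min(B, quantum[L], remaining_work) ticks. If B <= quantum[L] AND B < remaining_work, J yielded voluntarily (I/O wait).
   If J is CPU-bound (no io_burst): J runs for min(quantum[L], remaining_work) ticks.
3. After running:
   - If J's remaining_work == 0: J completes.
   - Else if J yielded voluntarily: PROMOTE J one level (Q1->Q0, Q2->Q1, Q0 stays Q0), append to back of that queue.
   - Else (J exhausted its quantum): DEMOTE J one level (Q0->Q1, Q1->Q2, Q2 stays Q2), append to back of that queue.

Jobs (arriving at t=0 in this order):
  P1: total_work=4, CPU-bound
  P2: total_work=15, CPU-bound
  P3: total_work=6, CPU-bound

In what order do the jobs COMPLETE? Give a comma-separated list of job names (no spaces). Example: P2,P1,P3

t=0-3: P1@Q0 runs 3, rem=1, quantum used, demote→Q1. Q0=[P2,P3] Q1=[P1] Q2=[]
t=3-6: P2@Q0 runs 3, rem=12, quantum used, demote→Q1. Q0=[P3] Q1=[P1,P2] Q2=[]
t=6-9: P3@Q0 runs 3, rem=3, quantum used, demote→Q1. Q0=[] Q1=[P1,P2,P3] Q2=[]
t=9-10: P1@Q1 runs 1, rem=0, completes. Q0=[] Q1=[P2,P3] Q2=[]
t=10-16: P2@Q1 runs 6, rem=6, quantum used, demote→Q2. Q0=[] Q1=[P3] Q2=[P2]
t=16-19: P3@Q1 runs 3, rem=0, completes. Q0=[] Q1=[] Q2=[P2]
t=19-25: P2@Q2 runs 6, rem=0, completes. Q0=[] Q1=[] Q2=[]

Answer: P1,P3,P2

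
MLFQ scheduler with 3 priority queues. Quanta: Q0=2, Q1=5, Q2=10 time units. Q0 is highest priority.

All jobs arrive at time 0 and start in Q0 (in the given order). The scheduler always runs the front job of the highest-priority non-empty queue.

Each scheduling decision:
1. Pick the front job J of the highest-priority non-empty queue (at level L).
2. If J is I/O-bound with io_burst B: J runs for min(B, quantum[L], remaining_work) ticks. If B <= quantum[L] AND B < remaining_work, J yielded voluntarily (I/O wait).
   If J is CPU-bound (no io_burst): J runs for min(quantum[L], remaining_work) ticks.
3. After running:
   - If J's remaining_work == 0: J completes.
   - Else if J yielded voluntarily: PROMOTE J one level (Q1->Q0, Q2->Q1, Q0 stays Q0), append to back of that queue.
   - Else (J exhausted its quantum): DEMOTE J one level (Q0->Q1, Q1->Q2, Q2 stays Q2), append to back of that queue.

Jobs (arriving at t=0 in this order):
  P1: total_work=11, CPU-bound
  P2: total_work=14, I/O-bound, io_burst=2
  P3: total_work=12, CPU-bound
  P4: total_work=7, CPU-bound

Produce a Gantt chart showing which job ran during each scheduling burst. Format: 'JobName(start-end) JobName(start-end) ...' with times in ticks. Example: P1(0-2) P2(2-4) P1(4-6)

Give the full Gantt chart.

t=0-2: P1@Q0 runs 2, rem=9, quantum used, demote→Q1. Q0=[P2,P3,P4] Q1=[P1] Q2=[]
t=2-4: P2@Q0 runs 2, rem=12, I/O yield, promote→Q0. Q0=[P3,P4,P2] Q1=[P1] Q2=[]
t=4-6: P3@Q0 runs 2, rem=10, quantum used, demote→Q1. Q0=[P4,P2] Q1=[P1,P3] Q2=[]
t=6-8: P4@Q0 runs 2, rem=5, quantum used, demote→Q1. Q0=[P2] Q1=[P1,P3,P4] Q2=[]
t=8-10: P2@Q0 runs 2, rem=10, I/O yield, promote→Q0. Q0=[P2] Q1=[P1,P3,P4] Q2=[]
t=10-12: P2@Q0 runs 2, rem=8, I/O yield, promote→Q0. Q0=[P2] Q1=[P1,P3,P4] Q2=[]
t=12-14: P2@Q0 runs 2, rem=6, I/O yield, promote→Q0. Q0=[P2] Q1=[P1,P3,P4] Q2=[]
t=14-16: P2@Q0 runs 2, rem=4, I/O yield, promote→Q0. Q0=[P2] Q1=[P1,P3,P4] Q2=[]
t=16-18: P2@Q0 runs 2, rem=2, I/O yield, promote→Q0. Q0=[P2] Q1=[P1,P3,P4] Q2=[]
t=18-20: P2@Q0 runs 2, rem=0, completes. Q0=[] Q1=[P1,P3,P4] Q2=[]
t=20-25: P1@Q1 runs 5, rem=4, quantum used, demote→Q2. Q0=[] Q1=[P3,P4] Q2=[P1]
t=25-30: P3@Q1 runs 5, rem=5, quantum used, demote→Q2. Q0=[] Q1=[P4] Q2=[P1,P3]
t=30-35: P4@Q1 runs 5, rem=0, completes. Q0=[] Q1=[] Q2=[P1,P3]
t=35-39: P1@Q2 runs 4, rem=0, completes. Q0=[] Q1=[] Q2=[P3]
t=39-44: P3@Q2 runs 5, rem=0, completes. Q0=[] Q1=[] Q2=[]

Answer: P1(0-2) P2(2-4) P3(4-6) P4(6-8) P2(8-10) P2(10-12) P2(12-14) P2(14-16) P2(16-18) P2(18-20) P1(20-25) P3(25-30) P4(30-35) P1(35-39) P3(39-44)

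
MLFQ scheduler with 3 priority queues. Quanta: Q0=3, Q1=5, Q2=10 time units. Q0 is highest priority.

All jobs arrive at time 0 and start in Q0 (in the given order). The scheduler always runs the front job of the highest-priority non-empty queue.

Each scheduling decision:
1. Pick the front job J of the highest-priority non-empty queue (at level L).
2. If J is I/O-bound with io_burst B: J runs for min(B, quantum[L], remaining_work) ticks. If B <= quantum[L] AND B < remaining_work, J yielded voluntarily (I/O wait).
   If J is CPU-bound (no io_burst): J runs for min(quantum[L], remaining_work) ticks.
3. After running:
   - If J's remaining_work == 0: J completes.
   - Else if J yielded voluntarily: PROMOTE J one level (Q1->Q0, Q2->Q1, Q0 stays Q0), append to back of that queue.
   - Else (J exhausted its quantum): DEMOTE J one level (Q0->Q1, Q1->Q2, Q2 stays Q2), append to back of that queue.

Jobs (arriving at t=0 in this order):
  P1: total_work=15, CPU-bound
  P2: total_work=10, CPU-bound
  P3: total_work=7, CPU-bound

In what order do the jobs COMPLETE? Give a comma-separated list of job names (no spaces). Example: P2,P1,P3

Answer: P3,P1,P2

Derivation:
t=0-3: P1@Q0 runs 3, rem=12, quantum used, demote→Q1. Q0=[P2,P3] Q1=[P1] Q2=[]
t=3-6: P2@Q0 runs 3, rem=7, quantum used, demote→Q1. Q0=[P3] Q1=[P1,P2] Q2=[]
t=6-9: P3@Q0 runs 3, rem=4, quantum used, demote→Q1. Q0=[] Q1=[P1,P2,P3] Q2=[]
t=9-14: P1@Q1 runs 5, rem=7, quantum used, demote→Q2. Q0=[] Q1=[P2,P3] Q2=[P1]
t=14-19: P2@Q1 runs 5, rem=2, quantum used, demote→Q2. Q0=[] Q1=[P3] Q2=[P1,P2]
t=19-23: P3@Q1 runs 4, rem=0, completes. Q0=[] Q1=[] Q2=[P1,P2]
t=23-30: P1@Q2 runs 7, rem=0, completes. Q0=[] Q1=[] Q2=[P2]
t=30-32: P2@Q2 runs 2, rem=0, completes. Q0=[] Q1=[] Q2=[]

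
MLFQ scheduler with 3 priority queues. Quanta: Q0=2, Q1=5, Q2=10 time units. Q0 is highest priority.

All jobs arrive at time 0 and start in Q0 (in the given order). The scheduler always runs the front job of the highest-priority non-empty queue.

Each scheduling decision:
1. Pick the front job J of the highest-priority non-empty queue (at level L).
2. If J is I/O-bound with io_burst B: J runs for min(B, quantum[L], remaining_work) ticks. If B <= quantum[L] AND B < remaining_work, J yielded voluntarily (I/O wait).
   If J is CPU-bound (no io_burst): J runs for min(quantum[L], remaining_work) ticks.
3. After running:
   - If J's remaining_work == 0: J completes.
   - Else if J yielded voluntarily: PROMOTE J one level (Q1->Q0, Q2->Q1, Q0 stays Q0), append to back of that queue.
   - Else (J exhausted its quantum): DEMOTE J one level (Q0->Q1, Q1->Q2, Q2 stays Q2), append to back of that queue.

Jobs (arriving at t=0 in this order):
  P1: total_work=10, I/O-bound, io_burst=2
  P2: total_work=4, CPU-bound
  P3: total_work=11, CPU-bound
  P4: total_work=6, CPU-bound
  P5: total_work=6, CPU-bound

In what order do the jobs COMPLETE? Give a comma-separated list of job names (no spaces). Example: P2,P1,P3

t=0-2: P1@Q0 runs 2, rem=8, I/O yield, promote→Q0. Q0=[P2,P3,P4,P5,P1] Q1=[] Q2=[]
t=2-4: P2@Q0 runs 2, rem=2, quantum used, demote→Q1. Q0=[P3,P4,P5,P1] Q1=[P2] Q2=[]
t=4-6: P3@Q0 runs 2, rem=9, quantum used, demote→Q1. Q0=[P4,P5,P1] Q1=[P2,P3] Q2=[]
t=6-8: P4@Q0 runs 2, rem=4, quantum used, demote→Q1. Q0=[P5,P1] Q1=[P2,P3,P4] Q2=[]
t=8-10: P5@Q0 runs 2, rem=4, quantum used, demote→Q1. Q0=[P1] Q1=[P2,P3,P4,P5] Q2=[]
t=10-12: P1@Q0 runs 2, rem=6, I/O yield, promote→Q0. Q0=[P1] Q1=[P2,P3,P4,P5] Q2=[]
t=12-14: P1@Q0 runs 2, rem=4, I/O yield, promote→Q0. Q0=[P1] Q1=[P2,P3,P4,P5] Q2=[]
t=14-16: P1@Q0 runs 2, rem=2, I/O yield, promote→Q0. Q0=[P1] Q1=[P2,P3,P4,P5] Q2=[]
t=16-18: P1@Q0 runs 2, rem=0, completes. Q0=[] Q1=[P2,P3,P4,P5] Q2=[]
t=18-20: P2@Q1 runs 2, rem=0, completes. Q0=[] Q1=[P3,P4,P5] Q2=[]
t=20-25: P3@Q1 runs 5, rem=4, quantum used, demote→Q2. Q0=[] Q1=[P4,P5] Q2=[P3]
t=25-29: P4@Q1 runs 4, rem=0, completes. Q0=[] Q1=[P5] Q2=[P3]
t=29-33: P5@Q1 runs 4, rem=0, completes. Q0=[] Q1=[] Q2=[P3]
t=33-37: P3@Q2 runs 4, rem=0, completes. Q0=[] Q1=[] Q2=[]

Answer: P1,P2,P4,P5,P3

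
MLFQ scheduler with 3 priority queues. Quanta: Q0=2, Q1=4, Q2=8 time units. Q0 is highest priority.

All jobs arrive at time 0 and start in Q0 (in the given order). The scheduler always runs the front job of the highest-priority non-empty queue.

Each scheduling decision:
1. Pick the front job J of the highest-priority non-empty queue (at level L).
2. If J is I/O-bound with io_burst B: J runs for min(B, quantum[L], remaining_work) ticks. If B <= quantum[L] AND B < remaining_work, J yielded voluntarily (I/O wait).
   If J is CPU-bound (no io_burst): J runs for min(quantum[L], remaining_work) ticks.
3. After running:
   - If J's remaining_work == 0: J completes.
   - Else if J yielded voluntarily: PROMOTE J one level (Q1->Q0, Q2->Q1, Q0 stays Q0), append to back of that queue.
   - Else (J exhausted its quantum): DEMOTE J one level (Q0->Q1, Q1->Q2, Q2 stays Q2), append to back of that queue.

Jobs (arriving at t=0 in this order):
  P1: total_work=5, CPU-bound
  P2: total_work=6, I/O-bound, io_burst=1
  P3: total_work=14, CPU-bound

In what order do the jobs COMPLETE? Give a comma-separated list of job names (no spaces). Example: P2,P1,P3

t=0-2: P1@Q0 runs 2, rem=3, quantum used, demote→Q1. Q0=[P2,P3] Q1=[P1] Q2=[]
t=2-3: P2@Q0 runs 1, rem=5, I/O yield, promote→Q0. Q0=[P3,P2] Q1=[P1] Q2=[]
t=3-5: P3@Q0 runs 2, rem=12, quantum used, demote→Q1. Q0=[P2] Q1=[P1,P3] Q2=[]
t=5-6: P2@Q0 runs 1, rem=4, I/O yield, promote→Q0. Q0=[P2] Q1=[P1,P3] Q2=[]
t=6-7: P2@Q0 runs 1, rem=3, I/O yield, promote→Q0. Q0=[P2] Q1=[P1,P3] Q2=[]
t=7-8: P2@Q0 runs 1, rem=2, I/O yield, promote→Q0. Q0=[P2] Q1=[P1,P3] Q2=[]
t=8-9: P2@Q0 runs 1, rem=1, I/O yield, promote→Q0. Q0=[P2] Q1=[P1,P3] Q2=[]
t=9-10: P2@Q0 runs 1, rem=0, completes. Q0=[] Q1=[P1,P3] Q2=[]
t=10-13: P1@Q1 runs 3, rem=0, completes. Q0=[] Q1=[P3] Q2=[]
t=13-17: P3@Q1 runs 4, rem=8, quantum used, demote→Q2. Q0=[] Q1=[] Q2=[P3]
t=17-25: P3@Q2 runs 8, rem=0, completes. Q0=[] Q1=[] Q2=[]

Answer: P2,P1,P3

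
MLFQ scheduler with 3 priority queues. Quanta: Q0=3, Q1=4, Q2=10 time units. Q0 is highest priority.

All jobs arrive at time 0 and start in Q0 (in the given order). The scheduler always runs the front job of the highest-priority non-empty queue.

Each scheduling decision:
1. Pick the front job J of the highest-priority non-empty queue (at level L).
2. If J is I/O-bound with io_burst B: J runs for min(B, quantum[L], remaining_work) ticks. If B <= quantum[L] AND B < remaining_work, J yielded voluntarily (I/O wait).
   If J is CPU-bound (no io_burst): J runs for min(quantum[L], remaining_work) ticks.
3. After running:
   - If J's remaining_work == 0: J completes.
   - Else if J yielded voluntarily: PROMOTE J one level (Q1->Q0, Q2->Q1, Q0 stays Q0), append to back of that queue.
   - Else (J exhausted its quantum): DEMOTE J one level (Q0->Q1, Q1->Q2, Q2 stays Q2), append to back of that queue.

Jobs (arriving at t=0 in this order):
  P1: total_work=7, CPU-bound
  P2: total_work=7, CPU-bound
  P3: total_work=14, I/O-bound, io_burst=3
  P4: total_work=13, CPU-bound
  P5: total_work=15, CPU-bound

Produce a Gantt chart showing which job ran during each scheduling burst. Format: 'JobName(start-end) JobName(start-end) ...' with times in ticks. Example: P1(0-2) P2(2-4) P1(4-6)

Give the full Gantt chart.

Answer: P1(0-3) P2(3-6) P3(6-9) P4(9-12) P5(12-15) P3(15-18) P3(18-21) P3(21-24) P3(24-26) P1(26-30) P2(30-34) P4(34-38) P5(38-42) P4(42-48) P5(48-56)

Derivation:
t=0-3: P1@Q0 runs 3, rem=4, quantum used, demote→Q1. Q0=[P2,P3,P4,P5] Q1=[P1] Q2=[]
t=3-6: P2@Q0 runs 3, rem=4, quantum used, demote→Q1. Q0=[P3,P4,P5] Q1=[P1,P2] Q2=[]
t=6-9: P3@Q0 runs 3, rem=11, I/O yield, promote→Q0. Q0=[P4,P5,P3] Q1=[P1,P2] Q2=[]
t=9-12: P4@Q0 runs 3, rem=10, quantum used, demote→Q1. Q0=[P5,P3] Q1=[P1,P2,P4] Q2=[]
t=12-15: P5@Q0 runs 3, rem=12, quantum used, demote→Q1. Q0=[P3] Q1=[P1,P2,P4,P5] Q2=[]
t=15-18: P3@Q0 runs 3, rem=8, I/O yield, promote→Q0. Q0=[P3] Q1=[P1,P2,P4,P5] Q2=[]
t=18-21: P3@Q0 runs 3, rem=5, I/O yield, promote→Q0. Q0=[P3] Q1=[P1,P2,P4,P5] Q2=[]
t=21-24: P3@Q0 runs 3, rem=2, I/O yield, promote→Q0. Q0=[P3] Q1=[P1,P2,P4,P5] Q2=[]
t=24-26: P3@Q0 runs 2, rem=0, completes. Q0=[] Q1=[P1,P2,P4,P5] Q2=[]
t=26-30: P1@Q1 runs 4, rem=0, completes. Q0=[] Q1=[P2,P4,P5] Q2=[]
t=30-34: P2@Q1 runs 4, rem=0, completes. Q0=[] Q1=[P4,P5] Q2=[]
t=34-38: P4@Q1 runs 4, rem=6, quantum used, demote→Q2. Q0=[] Q1=[P5] Q2=[P4]
t=38-42: P5@Q1 runs 4, rem=8, quantum used, demote→Q2. Q0=[] Q1=[] Q2=[P4,P5]
t=42-48: P4@Q2 runs 6, rem=0, completes. Q0=[] Q1=[] Q2=[P5]
t=48-56: P5@Q2 runs 8, rem=0, completes. Q0=[] Q1=[] Q2=[]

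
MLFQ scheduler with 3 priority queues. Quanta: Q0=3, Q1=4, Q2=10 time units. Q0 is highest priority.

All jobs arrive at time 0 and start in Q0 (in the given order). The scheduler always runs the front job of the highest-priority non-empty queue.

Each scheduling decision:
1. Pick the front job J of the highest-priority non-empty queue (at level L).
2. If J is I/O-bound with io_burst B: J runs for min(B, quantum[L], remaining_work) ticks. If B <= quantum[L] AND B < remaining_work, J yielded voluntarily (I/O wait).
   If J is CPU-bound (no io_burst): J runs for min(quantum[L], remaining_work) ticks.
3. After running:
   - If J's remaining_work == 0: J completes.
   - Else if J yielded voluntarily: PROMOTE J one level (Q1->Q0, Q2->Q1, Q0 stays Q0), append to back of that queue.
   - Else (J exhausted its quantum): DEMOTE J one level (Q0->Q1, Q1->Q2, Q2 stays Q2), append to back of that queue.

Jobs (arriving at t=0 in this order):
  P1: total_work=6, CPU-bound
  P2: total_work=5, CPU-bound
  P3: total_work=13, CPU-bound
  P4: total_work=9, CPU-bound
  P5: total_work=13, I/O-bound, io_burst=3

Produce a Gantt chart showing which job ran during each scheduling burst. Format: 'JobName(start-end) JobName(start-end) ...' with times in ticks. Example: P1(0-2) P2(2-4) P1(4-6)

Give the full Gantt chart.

Answer: P1(0-3) P2(3-6) P3(6-9) P4(9-12) P5(12-15) P5(15-18) P5(18-21) P5(21-24) P5(24-25) P1(25-28) P2(28-30) P3(30-34) P4(34-38) P3(38-44) P4(44-46)

Derivation:
t=0-3: P1@Q0 runs 3, rem=3, quantum used, demote→Q1. Q0=[P2,P3,P4,P5] Q1=[P1] Q2=[]
t=3-6: P2@Q0 runs 3, rem=2, quantum used, demote→Q1. Q0=[P3,P4,P5] Q1=[P1,P2] Q2=[]
t=6-9: P3@Q0 runs 3, rem=10, quantum used, demote→Q1. Q0=[P4,P5] Q1=[P1,P2,P3] Q2=[]
t=9-12: P4@Q0 runs 3, rem=6, quantum used, demote→Q1. Q0=[P5] Q1=[P1,P2,P3,P4] Q2=[]
t=12-15: P5@Q0 runs 3, rem=10, I/O yield, promote→Q0. Q0=[P5] Q1=[P1,P2,P3,P4] Q2=[]
t=15-18: P5@Q0 runs 3, rem=7, I/O yield, promote→Q0. Q0=[P5] Q1=[P1,P2,P3,P4] Q2=[]
t=18-21: P5@Q0 runs 3, rem=4, I/O yield, promote→Q0. Q0=[P5] Q1=[P1,P2,P3,P4] Q2=[]
t=21-24: P5@Q0 runs 3, rem=1, I/O yield, promote→Q0. Q0=[P5] Q1=[P1,P2,P3,P4] Q2=[]
t=24-25: P5@Q0 runs 1, rem=0, completes. Q0=[] Q1=[P1,P2,P3,P4] Q2=[]
t=25-28: P1@Q1 runs 3, rem=0, completes. Q0=[] Q1=[P2,P3,P4] Q2=[]
t=28-30: P2@Q1 runs 2, rem=0, completes. Q0=[] Q1=[P3,P4] Q2=[]
t=30-34: P3@Q1 runs 4, rem=6, quantum used, demote→Q2. Q0=[] Q1=[P4] Q2=[P3]
t=34-38: P4@Q1 runs 4, rem=2, quantum used, demote→Q2. Q0=[] Q1=[] Q2=[P3,P4]
t=38-44: P3@Q2 runs 6, rem=0, completes. Q0=[] Q1=[] Q2=[P4]
t=44-46: P4@Q2 runs 2, rem=0, completes. Q0=[] Q1=[] Q2=[]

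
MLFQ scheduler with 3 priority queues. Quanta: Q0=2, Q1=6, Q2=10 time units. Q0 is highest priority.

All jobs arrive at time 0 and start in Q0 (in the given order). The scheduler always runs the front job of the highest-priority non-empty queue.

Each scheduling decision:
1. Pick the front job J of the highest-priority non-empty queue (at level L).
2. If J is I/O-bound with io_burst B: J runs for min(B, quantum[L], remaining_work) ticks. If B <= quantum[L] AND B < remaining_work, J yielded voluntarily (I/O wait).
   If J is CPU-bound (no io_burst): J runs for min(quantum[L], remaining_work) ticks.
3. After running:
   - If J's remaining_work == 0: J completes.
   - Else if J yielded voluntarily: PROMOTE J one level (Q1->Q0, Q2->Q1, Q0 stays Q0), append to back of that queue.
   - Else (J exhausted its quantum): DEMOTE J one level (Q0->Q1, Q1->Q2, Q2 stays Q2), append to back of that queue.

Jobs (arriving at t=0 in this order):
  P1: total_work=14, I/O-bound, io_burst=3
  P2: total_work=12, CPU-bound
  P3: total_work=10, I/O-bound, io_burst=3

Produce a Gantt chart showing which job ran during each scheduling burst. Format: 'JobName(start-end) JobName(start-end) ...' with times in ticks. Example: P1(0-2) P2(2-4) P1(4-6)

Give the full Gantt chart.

Answer: P1(0-2) P2(2-4) P3(4-6) P1(6-9) P1(9-11) P2(11-17) P3(17-20) P3(20-22) P1(22-25) P1(25-27) P3(27-30) P1(30-32) P2(32-36)

Derivation:
t=0-2: P1@Q0 runs 2, rem=12, quantum used, demote→Q1. Q0=[P2,P3] Q1=[P1] Q2=[]
t=2-4: P2@Q0 runs 2, rem=10, quantum used, demote→Q1. Q0=[P3] Q1=[P1,P2] Q2=[]
t=4-6: P3@Q0 runs 2, rem=8, quantum used, demote→Q1. Q0=[] Q1=[P1,P2,P3] Q2=[]
t=6-9: P1@Q1 runs 3, rem=9, I/O yield, promote→Q0. Q0=[P1] Q1=[P2,P3] Q2=[]
t=9-11: P1@Q0 runs 2, rem=7, quantum used, demote→Q1. Q0=[] Q1=[P2,P3,P1] Q2=[]
t=11-17: P2@Q1 runs 6, rem=4, quantum used, demote→Q2. Q0=[] Q1=[P3,P1] Q2=[P2]
t=17-20: P3@Q1 runs 3, rem=5, I/O yield, promote→Q0. Q0=[P3] Q1=[P1] Q2=[P2]
t=20-22: P3@Q0 runs 2, rem=3, quantum used, demote→Q1. Q0=[] Q1=[P1,P3] Q2=[P2]
t=22-25: P1@Q1 runs 3, rem=4, I/O yield, promote→Q0. Q0=[P1] Q1=[P3] Q2=[P2]
t=25-27: P1@Q0 runs 2, rem=2, quantum used, demote→Q1. Q0=[] Q1=[P3,P1] Q2=[P2]
t=27-30: P3@Q1 runs 3, rem=0, completes. Q0=[] Q1=[P1] Q2=[P2]
t=30-32: P1@Q1 runs 2, rem=0, completes. Q0=[] Q1=[] Q2=[P2]
t=32-36: P2@Q2 runs 4, rem=0, completes. Q0=[] Q1=[] Q2=[]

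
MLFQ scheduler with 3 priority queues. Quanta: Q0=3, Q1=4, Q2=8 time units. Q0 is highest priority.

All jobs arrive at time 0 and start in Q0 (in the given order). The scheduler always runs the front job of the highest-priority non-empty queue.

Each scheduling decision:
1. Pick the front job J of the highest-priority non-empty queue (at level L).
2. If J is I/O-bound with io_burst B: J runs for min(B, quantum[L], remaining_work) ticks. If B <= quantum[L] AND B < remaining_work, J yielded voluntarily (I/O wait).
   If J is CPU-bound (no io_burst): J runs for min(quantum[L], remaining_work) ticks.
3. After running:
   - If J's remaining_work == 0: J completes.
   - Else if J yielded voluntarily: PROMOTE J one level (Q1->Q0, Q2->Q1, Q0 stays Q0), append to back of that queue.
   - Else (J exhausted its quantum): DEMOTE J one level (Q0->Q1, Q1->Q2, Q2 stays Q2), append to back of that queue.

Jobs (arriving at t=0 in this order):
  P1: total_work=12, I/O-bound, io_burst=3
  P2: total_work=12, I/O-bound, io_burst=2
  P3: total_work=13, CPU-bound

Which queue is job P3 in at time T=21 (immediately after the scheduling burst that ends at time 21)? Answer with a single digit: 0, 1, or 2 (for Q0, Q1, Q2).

t=0-3: P1@Q0 runs 3, rem=9, I/O yield, promote→Q0. Q0=[P2,P3,P1] Q1=[] Q2=[]
t=3-5: P2@Q0 runs 2, rem=10, I/O yield, promote→Q0. Q0=[P3,P1,P2] Q1=[] Q2=[]
t=5-8: P3@Q0 runs 3, rem=10, quantum used, demote→Q1. Q0=[P1,P2] Q1=[P3] Q2=[]
t=8-11: P1@Q0 runs 3, rem=6, I/O yield, promote→Q0. Q0=[P2,P1] Q1=[P3] Q2=[]
t=11-13: P2@Q0 runs 2, rem=8, I/O yield, promote→Q0. Q0=[P1,P2] Q1=[P3] Q2=[]
t=13-16: P1@Q0 runs 3, rem=3, I/O yield, promote→Q0. Q0=[P2,P1] Q1=[P3] Q2=[]
t=16-18: P2@Q0 runs 2, rem=6, I/O yield, promote→Q0. Q0=[P1,P2] Q1=[P3] Q2=[]
t=18-21: P1@Q0 runs 3, rem=0, completes. Q0=[P2] Q1=[P3] Q2=[]
t=21-23: P2@Q0 runs 2, rem=4, I/O yield, promote→Q0. Q0=[P2] Q1=[P3] Q2=[]
t=23-25: P2@Q0 runs 2, rem=2, I/O yield, promote→Q0. Q0=[P2] Q1=[P3] Q2=[]
t=25-27: P2@Q0 runs 2, rem=0, completes. Q0=[] Q1=[P3] Q2=[]
t=27-31: P3@Q1 runs 4, rem=6, quantum used, demote→Q2. Q0=[] Q1=[] Q2=[P3]
t=31-37: P3@Q2 runs 6, rem=0, completes. Q0=[] Q1=[] Q2=[]

Answer: 1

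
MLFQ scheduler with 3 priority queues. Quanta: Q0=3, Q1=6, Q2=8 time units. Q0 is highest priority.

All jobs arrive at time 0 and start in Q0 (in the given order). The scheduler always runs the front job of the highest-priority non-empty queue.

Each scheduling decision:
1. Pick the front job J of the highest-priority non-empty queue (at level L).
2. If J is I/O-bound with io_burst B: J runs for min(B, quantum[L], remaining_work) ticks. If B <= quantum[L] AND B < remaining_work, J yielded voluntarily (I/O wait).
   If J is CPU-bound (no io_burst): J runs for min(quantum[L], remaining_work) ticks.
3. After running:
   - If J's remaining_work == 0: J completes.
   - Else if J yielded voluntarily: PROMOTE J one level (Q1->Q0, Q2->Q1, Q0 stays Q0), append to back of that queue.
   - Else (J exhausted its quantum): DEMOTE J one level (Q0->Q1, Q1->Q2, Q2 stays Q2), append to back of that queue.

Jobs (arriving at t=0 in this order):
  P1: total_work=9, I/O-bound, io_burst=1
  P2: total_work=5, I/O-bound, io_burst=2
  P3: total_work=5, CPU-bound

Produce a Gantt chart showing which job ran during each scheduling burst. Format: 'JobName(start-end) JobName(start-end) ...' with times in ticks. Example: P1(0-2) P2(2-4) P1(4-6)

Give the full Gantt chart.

t=0-1: P1@Q0 runs 1, rem=8, I/O yield, promote→Q0. Q0=[P2,P3,P1] Q1=[] Q2=[]
t=1-3: P2@Q0 runs 2, rem=3, I/O yield, promote→Q0. Q0=[P3,P1,P2] Q1=[] Q2=[]
t=3-6: P3@Q0 runs 3, rem=2, quantum used, demote→Q1. Q0=[P1,P2] Q1=[P3] Q2=[]
t=6-7: P1@Q0 runs 1, rem=7, I/O yield, promote→Q0. Q0=[P2,P1] Q1=[P3] Q2=[]
t=7-9: P2@Q0 runs 2, rem=1, I/O yield, promote→Q0. Q0=[P1,P2] Q1=[P3] Q2=[]
t=9-10: P1@Q0 runs 1, rem=6, I/O yield, promote→Q0. Q0=[P2,P1] Q1=[P3] Q2=[]
t=10-11: P2@Q0 runs 1, rem=0, completes. Q0=[P1] Q1=[P3] Q2=[]
t=11-12: P1@Q0 runs 1, rem=5, I/O yield, promote→Q0. Q0=[P1] Q1=[P3] Q2=[]
t=12-13: P1@Q0 runs 1, rem=4, I/O yield, promote→Q0. Q0=[P1] Q1=[P3] Q2=[]
t=13-14: P1@Q0 runs 1, rem=3, I/O yield, promote→Q0. Q0=[P1] Q1=[P3] Q2=[]
t=14-15: P1@Q0 runs 1, rem=2, I/O yield, promote→Q0. Q0=[P1] Q1=[P3] Q2=[]
t=15-16: P1@Q0 runs 1, rem=1, I/O yield, promote→Q0. Q0=[P1] Q1=[P3] Q2=[]
t=16-17: P1@Q0 runs 1, rem=0, completes. Q0=[] Q1=[P3] Q2=[]
t=17-19: P3@Q1 runs 2, rem=0, completes. Q0=[] Q1=[] Q2=[]

Answer: P1(0-1) P2(1-3) P3(3-6) P1(6-7) P2(7-9) P1(9-10) P2(10-11) P1(11-12) P1(12-13) P1(13-14) P1(14-15) P1(15-16) P1(16-17) P3(17-19)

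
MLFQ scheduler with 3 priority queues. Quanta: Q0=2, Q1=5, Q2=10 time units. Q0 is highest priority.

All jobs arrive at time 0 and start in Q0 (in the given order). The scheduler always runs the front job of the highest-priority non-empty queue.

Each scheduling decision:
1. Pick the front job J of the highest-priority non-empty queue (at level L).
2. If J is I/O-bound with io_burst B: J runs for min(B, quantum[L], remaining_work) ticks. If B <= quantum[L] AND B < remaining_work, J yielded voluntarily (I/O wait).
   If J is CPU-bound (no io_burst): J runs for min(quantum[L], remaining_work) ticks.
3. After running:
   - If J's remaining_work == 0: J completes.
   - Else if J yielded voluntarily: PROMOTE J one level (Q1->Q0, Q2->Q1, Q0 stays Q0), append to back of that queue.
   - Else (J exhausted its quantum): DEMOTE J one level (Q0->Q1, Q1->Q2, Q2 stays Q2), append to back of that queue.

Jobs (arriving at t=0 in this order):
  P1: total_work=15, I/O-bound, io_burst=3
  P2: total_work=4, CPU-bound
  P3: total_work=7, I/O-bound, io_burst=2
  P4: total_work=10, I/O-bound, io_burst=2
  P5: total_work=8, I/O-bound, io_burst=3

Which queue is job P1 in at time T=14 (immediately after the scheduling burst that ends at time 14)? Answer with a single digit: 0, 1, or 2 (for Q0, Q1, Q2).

t=0-2: P1@Q0 runs 2, rem=13, quantum used, demote→Q1. Q0=[P2,P3,P4,P5] Q1=[P1] Q2=[]
t=2-4: P2@Q0 runs 2, rem=2, quantum used, demote→Q1. Q0=[P3,P4,P5] Q1=[P1,P2] Q2=[]
t=4-6: P3@Q0 runs 2, rem=5, I/O yield, promote→Q0. Q0=[P4,P5,P3] Q1=[P1,P2] Q2=[]
t=6-8: P4@Q0 runs 2, rem=8, I/O yield, promote→Q0. Q0=[P5,P3,P4] Q1=[P1,P2] Q2=[]
t=8-10: P5@Q0 runs 2, rem=6, quantum used, demote→Q1. Q0=[P3,P4] Q1=[P1,P2,P5] Q2=[]
t=10-12: P3@Q0 runs 2, rem=3, I/O yield, promote→Q0. Q0=[P4,P3] Q1=[P1,P2,P5] Q2=[]
t=12-14: P4@Q0 runs 2, rem=6, I/O yield, promote→Q0. Q0=[P3,P4] Q1=[P1,P2,P5] Q2=[]
t=14-16: P3@Q0 runs 2, rem=1, I/O yield, promote→Q0. Q0=[P4,P3] Q1=[P1,P2,P5] Q2=[]
t=16-18: P4@Q0 runs 2, rem=4, I/O yield, promote→Q0. Q0=[P3,P4] Q1=[P1,P2,P5] Q2=[]
t=18-19: P3@Q0 runs 1, rem=0, completes. Q0=[P4] Q1=[P1,P2,P5] Q2=[]
t=19-21: P4@Q0 runs 2, rem=2, I/O yield, promote→Q0. Q0=[P4] Q1=[P1,P2,P5] Q2=[]
t=21-23: P4@Q0 runs 2, rem=0, completes. Q0=[] Q1=[P1,P2,P5] Q2=[]
t=23-26: P1@Q1 runs 3, rem=10, I/O yield, promote→Q0. Q0=[P1] Q1=[P2,P5] Q2=[]
t=26-28: P1@Q0 runs 2, rem=8, quantum used, demote→Q1. Q0=[] Q1=[P2,P5,P1] Q2=[]
t=28-30: P2@Q1 runs 2, rem=0, completes. Q0=[] Q1=[P5,P1] Q2=[]
t=30-33: P5@Q1 runs 3, rem=3, I/O yield, promote→Q0. Q0=[P5] Q1=[P1] Q2=[]
t=33-35: P5@Q0 runs 2, rem=1, quantum used, demote→Q1. Q0=[] Q1=[P1,P5] Q2=[]
t=35-38: P1@Q1 runs 3, rem=5, I/O yield, promote→Q0. Q0=[P1] Q1=[P5] Q2=[]
t=38-40: P1@Q0 runs 2, rem=3, quantum used, demote→Q1. Q0=[] Q1=[P5,P1] Q2=[]
t=40-41: P5@Q1 runs 1, rem=0, completes. Q0=[] Q1=[P1] Q2=[]
t=41-44: P1@Q1 runs 3, rem=0, completes. Q0=[] Q1=[] Q2=[]

Answer: 1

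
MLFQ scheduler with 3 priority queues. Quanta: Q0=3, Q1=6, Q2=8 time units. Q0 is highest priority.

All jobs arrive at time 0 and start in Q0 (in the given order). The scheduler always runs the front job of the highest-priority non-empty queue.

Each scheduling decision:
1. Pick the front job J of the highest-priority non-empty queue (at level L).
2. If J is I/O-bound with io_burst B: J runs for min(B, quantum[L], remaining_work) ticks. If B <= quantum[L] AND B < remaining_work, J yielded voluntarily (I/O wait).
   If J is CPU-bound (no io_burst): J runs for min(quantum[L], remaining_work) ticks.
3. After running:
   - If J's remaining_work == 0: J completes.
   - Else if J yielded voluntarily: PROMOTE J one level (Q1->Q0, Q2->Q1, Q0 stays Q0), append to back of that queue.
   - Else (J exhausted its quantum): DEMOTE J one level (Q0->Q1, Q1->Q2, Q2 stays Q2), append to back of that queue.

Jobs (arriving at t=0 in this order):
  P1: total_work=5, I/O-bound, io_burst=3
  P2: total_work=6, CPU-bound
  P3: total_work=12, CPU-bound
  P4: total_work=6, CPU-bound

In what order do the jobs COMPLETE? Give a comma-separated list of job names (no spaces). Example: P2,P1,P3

Answer: P1,P2,P4,P3

Derivation:
t=0-3: P1@Q0 runs 3, rem=2, I/O yield, promote→Q0. Q0=[P2,P3,P4,P1] Q1=[] Q2=[]
t=3-6: P2@Q0 runs 3, rem=3, quantum used, demote→Q1. Q0=[P3,P4,P1] Q1=[P2] Q2=[]
t=6-9: P3@Q0 runs 3, rem=9, quantum used, demote→Q1. Q0=[P4,P1] Q1=[P2,P3] Q2=[]
t=9-12: P4@Q0 runs 3, rem=3, quantum used, demote→Q1. Q0=[P1] Q1=[P2,P3,P4] Q2=[]
t=12-14: P1@Q0 runs 2, rem=0, completes. Q0=[] Q1=[P2,P3,P4] Q2=[]
t=14-17: P2@Q1 runs 3, rem=0, completes. Q0=[] Q1=[P3,P4] Q2=[]
t=17-23: P3@Q1 runs 6, rem=3, quantum used, demote→Q2. Q0=[] Q1=[P4] Q2=[P3]
t=23-26: P4@Q1 runs 3, rem=0, completes. Q0=[] Q1=[] Q2=[P3]
t=26-29: P3@Q2 runs 3, rem=0, completes. Q0=[] Q1=[] Q2=[]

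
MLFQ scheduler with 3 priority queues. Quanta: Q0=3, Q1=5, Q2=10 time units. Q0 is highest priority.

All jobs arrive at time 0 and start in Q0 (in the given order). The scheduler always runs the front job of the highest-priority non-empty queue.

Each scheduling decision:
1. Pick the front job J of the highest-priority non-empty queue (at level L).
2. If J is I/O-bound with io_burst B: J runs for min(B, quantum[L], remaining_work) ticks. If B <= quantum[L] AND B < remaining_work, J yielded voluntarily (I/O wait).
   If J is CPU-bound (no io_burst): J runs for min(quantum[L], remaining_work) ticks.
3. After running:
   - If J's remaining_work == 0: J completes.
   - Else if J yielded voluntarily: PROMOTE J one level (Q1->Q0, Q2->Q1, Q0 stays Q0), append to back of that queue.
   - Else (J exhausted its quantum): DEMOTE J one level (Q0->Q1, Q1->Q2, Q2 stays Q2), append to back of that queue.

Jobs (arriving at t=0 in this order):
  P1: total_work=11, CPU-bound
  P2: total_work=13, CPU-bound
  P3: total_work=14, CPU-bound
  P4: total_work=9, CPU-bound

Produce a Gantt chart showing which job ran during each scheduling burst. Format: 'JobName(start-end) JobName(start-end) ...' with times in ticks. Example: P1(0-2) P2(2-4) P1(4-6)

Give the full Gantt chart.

t=0-3: P1@Q0 runs 3, rem=8, quantum used, demote→Q1. Q0=[P2,P3,P4] Q1=[P1] Q2=[]
t=3-6: P2@Q0 runs 3, rem=10, quantum used, demote→Q1. Q0=[P3,P4] Q1=[P1,P2] Q2=[]
t=6-9: P3@Q0 runs 3, rem=11, quantum used, demote→Q1. Q0=[P4] Q1=[P1,P2,P3] Q2=[]
t=9-12: P4@Q0 runs 3, rem=6, quantum used, demote→Q1. Q0=[] Q1=[P1,P2,P3,P4] Q2=[]
t=12-17: P1@Q1 runs 5, rem=3, quantum used, demote→Q2. Q0=[] Q1=[P2,P3,P4] Q2=[P1]
t=17-22: P2@Q1 runs 5, rem=5, quantum used, demote→Q2. Q0=[] Q1=[P3,P4] Q2=[P1,P2]
t=22-27: P3@Q1 runs 5, rem=6, quantum used, demote→Q2. Q0=[] Q1=[P4] Q2=[P1,P2,P3]
t=27-32: P4@Q1 runs 5, rem=1, quantum used, demote→Q2. Q0=[] Q1=[] Q2=[P1,P2,P3,P4]
t=32-35: P1@Q2 runs 3, rem=0, completes. Q0=[] Q1=[] Q2=[P2,P3,P4]
t=35-40: P2@Q2 runs 5, rem=0, completes. Q0=[] Q1=[] Q2=[P3,P4]
t=40-46: P3@Q2 runs 6, rem=0, completes. Q0=[] Q1=[] Q2=[P4]
t=46-47: P4@Q2 runs 1, rem=0, completes. Q0=[] Q1=[] Q2=[]

Answer: P1(0-3) P2(3-6) P3(6-9) P4(9-12) P1(12-17) P2(17-22) P3(22-27) P4(27-32) P1(32-35) P2(35-40) P3(40-46) P4(46-47)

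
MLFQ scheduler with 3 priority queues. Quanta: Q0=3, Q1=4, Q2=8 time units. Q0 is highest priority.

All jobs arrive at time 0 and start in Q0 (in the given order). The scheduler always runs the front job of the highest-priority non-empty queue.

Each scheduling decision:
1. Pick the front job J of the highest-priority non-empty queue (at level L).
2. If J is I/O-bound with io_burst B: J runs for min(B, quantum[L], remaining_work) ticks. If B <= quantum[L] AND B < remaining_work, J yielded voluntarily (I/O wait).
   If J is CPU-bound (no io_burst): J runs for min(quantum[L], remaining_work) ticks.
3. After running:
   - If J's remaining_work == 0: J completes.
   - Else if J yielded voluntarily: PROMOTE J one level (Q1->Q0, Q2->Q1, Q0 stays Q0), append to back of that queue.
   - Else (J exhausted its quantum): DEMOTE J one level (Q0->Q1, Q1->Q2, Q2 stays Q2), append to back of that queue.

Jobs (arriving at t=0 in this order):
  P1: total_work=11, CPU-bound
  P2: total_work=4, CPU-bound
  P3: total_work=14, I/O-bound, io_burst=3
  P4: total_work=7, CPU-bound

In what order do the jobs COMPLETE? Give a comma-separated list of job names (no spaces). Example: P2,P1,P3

Answer: P3,P2,P4,P1

Derivation:
t=0-3: P1@Q0 runs 3, rem=8, quantum used, demote→Q1. Q0=[P2,P3,P4] Q1=[P1] Q2=[]
t=3-6: P2@Q0 runs 3, rem=1, quantum used, demote→Q1. Q0=[P3,P4] Q1=[P1,P2] Q2=[]
t=6-9: P3@Q0 runs 3, rem=11, I/O yield, promote→Q0. Q0=[P4,P3] Q1=[P1,P2] Q2=[]
t=9-12: P4@Q0 runs 3, rem=4, quantum used, demote→Q1. Q0=[P3] Q1=[P1,P2,P4] Q2=[]
t=12-15: P3@Q0 runs 3, rem=8, I/O yield, promote→Q0. Q0=[P3] Q1=[P1,P2,P4] Q2=[]
t=15-18: P3@Q0 runs 3, rem=5, I/O yield, promote→Q0. Q0=[P3] Q1=[P1,P2,P4] Q2=[]
t=18-21: P3@Q0 runs 3, rem=2, I/O yield, promote→Q0. Q0=[P3] Q1=[P1,P2,P4] Q2=[]
t=21-23: P3@Q0 runs 2, rem=0, completes. Q0=[] Q1=[P1,P2,P4] Q2=[]
t=23-27: P1@Q1 runs 4, rem=4, quantum used, demote→Q2. Q0=[] Q1=[P2,P4] Q2=[P1]
t=27-28: P2@Q1 runs 1, rem=0, completes. Q0=[] Q1=[P4] Q2=[P1]
t=28-32: P4@Q1 runs 4, rem=0, completes. Q0=[] Q1=[] Q2=[P1]
t=32-36: P1@Q2 runs 4, rem=0, completes. Q0=[] Q1=[] Q2=[]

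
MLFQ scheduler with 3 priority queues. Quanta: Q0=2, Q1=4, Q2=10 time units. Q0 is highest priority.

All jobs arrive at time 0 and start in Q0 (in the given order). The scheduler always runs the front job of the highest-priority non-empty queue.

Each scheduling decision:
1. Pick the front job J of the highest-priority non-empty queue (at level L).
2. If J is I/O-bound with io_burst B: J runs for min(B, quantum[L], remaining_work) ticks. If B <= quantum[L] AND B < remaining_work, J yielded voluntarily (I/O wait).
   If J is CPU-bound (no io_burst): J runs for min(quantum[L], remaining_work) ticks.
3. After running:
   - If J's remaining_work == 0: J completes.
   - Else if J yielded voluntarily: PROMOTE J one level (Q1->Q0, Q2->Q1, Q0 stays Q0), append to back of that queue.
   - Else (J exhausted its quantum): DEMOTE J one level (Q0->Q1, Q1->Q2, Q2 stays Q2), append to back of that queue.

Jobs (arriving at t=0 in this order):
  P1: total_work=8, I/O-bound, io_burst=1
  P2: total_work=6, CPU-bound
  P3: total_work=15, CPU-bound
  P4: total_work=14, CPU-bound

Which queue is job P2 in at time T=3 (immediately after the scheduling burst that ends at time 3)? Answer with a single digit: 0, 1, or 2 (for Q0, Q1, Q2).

Answer: 1

Derivation:
t=0-1: P1@Q0 runs 1, rem=7, I/O yield, promote→Q0. Q0=[P2,P3,P4,P1] Q1=[] Q2=[]
t=1-3: P2@Q0 runs 2, rem=4, quantum used, demote→Q1. Q0=[P3,P4,P1] Q1=[P2] Q2=[]
t=3-5: P3@Q0 runs 2, rem=13, quantum used, demote→Q1. Q0=[P4,P1] Q1=[P2,P3] Q2=[]
t=5-7: P4@Q0 runs 2, rem=12, quantum used, demote→Q1. Q0=[P1] Q1=[P2,P3,P4] Q2=[]
t=7-8: P1@Q0 runs 1, rem=6, I/O yield, promote→Q0. Q0=[P1] Q1=[P2,P3,P4] Q2=[]
t=8-9: P1@Q0 runs 1, rem=5, I/O yield, promote→Q0. Q0=[P1] Q1=[P2,P3,P4] Q2=[]
t=9-10: P1@Q0 runs 1, rem=4, I/O yield, promote→Q0. Q0=[P1] Q1=[P2,P3,P4] Q2=[]
t=10-11: P1@Q0 runs 1, rem=3, I/O yield, promote→Q0. Q0=[P1] Q1=[P2,P3,P4] Q2=[]
t=11-12: P1@Q0 runs 1, rem=2, I/O yield, promote→Q0. Q0=[P1] Q1=[P2,P3,P4] Q2=[]
t=12-13: P1@Q0 runs 1, rem=1, I/O yield, promote→Q0. Q0=[P1] Q1=[P2,P3,P4] Q2=[]
t=13-14: P1@Q0 runs 1, rem=0, completes. Q0=[] Q1=[P2,P3,P4] Q2=[]
t=14-18: P2@Q1 runs 4, rem=0, completes. Q0=[] Q1=[P3,P4] Q2=[]
t=18-22: P3@Q1 runs 4, rem=9, quantum used, demote→Q2. Q0=[] Q1=[P4] Q2=[P3]
t=22-26: P4@Q1 runs 4, rem=8, quantum used, demote→Q2. Q0=[] Q1=[] Q2=[P3,P4]
t=26-35: P3@Q2 runs 9, rem=0, completes. Q0=[] Q1=[] Q2=[P4]
t=35-43: P4@Q2 runs 8, rem=0, completes. Q0=[] Q1=[] Q2=[]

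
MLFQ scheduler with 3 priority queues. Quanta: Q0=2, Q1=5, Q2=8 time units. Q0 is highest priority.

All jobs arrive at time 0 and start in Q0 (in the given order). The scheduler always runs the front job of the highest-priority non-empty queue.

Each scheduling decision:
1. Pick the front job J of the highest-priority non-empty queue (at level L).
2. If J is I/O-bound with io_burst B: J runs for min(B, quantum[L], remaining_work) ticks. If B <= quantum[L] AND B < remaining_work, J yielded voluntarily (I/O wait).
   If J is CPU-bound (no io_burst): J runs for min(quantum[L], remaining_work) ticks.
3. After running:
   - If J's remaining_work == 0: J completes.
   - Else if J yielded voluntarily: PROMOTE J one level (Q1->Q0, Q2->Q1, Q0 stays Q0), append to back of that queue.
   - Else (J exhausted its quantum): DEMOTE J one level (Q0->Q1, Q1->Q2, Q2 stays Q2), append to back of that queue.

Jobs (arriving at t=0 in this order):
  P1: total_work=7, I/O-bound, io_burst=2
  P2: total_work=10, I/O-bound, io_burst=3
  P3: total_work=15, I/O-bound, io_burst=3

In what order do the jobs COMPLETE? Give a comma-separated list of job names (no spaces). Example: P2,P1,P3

t=0-2: P1@Q0 runs 2, rem=5, I/O yield, promote→Q0. Q0=[P2,P3,P1] Q1=[] Q2=[]
t=2-4: P2@Q0 runs 2, rem=8, quantum used, demote→Q1. Q0=[P3,P1] Q1=[P2] Q2=[]
t=4-6: P3@Q0 runs 2, rem=13, quantum used, demote→Q1. Q0=[P1] Q1=[P2,P3] Q2=[]
t=6-8: P1@Q0 runs 2, rem=3, I/O yield, promote→Q0. Q0=[P1] Q1=[P2,P3] Q2=[]
t=8-10: P1@Q0 runs 2, rem=1, I/O yield, promote→Q0. Q0=[P1] Q1=[P2,P3] Q2=[]
t=10-11: P1@Q0 runs 1, rem=0, completes. Q0=[] Q1=[P2,P3] Q2=[]
t=11-14: P2@Q1 runs 3, rem=5, I/O yield, promote→Q0. Q0=[P2] Q1=[P3] Q2=[]
t=14-16: P2@Q0 runs 2, rem=3, quantum used, demote→Q1. Q0=[] Q1=[P3,P2] Q2=[]
t=16-19: P3@Q1 runs 3, rem=10, I/O yield, promote→Q0. Q0=[P3] Q1=[P2] Q2=[]
t=19-21: P3@Q0 runs 2, rem=8, quantum used, demote→Q1. Q0=[] Q1=[P2,P3] Q2=[]
t=21-24: P2@Q1 runs 3, rem=0, completes. Q0=[] Q1=[P3] Q2=[]
t=24-27: P3@Q1 runs 3, rem=5, I/O yield, promote→Q0. Q0=[P3] Q1=[] Q2=[]
t=27-29: P3@Q0 runs 2, rem=3, quantum used, demote→Q1. Q0=[] Q1=[P3] Q2=[]
t=29-32: P3@Q1 runs 3, rem=0, completes. Q0=[] Q1=[] Q2=[]

Answer: P1,P2,P3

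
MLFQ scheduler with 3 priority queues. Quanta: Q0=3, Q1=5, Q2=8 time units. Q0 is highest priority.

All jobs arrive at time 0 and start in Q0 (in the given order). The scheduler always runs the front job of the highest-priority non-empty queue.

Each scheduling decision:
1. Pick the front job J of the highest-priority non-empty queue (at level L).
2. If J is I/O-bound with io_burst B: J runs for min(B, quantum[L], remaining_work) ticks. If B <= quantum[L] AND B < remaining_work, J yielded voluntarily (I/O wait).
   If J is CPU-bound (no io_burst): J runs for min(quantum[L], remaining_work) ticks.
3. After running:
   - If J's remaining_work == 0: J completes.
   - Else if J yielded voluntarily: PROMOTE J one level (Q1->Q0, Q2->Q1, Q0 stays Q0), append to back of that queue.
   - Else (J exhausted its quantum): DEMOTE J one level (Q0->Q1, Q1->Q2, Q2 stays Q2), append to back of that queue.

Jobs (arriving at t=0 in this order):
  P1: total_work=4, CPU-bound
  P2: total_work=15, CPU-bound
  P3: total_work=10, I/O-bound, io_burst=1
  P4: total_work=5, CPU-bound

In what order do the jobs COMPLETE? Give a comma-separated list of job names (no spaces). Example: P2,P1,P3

Answer: P3,P1,P4,P2

Derivation:
t=0-3: P1@Q0 runs 3, rem=1, quantum used, demote→Q1. Q0=[P2,P3,P4] Q1=[P1] Q2=[]
t=3-6: P2@Q0 runs 3, rem=12, quantum used, demote→Q1. Q0=[P3,P4] Q1=[P1,P2] Q2=[]
t=6-7: P3@Q0 runs 1, rem=9, I/O yield, promote→Q0. Q0=[P4,P3] Q1=[P1,P2] Q2=[]
t=7-10: P4@Q0 runs 3, rem=2, quantum used, demote→Q1. Q0=[P3] Q1=[P1,P2,P4] Q2=[]
t=10-11: P3@Q0 runs 1, rem=8, I/O yield, promote→Q0. Q0=[P3] Q1=[P1,P2,P4] Q2=[]
t=11-12: P3@Q0 runs 1, rem=7, I/O yield, promote→Q0. Q0=[P3] Q1=[P1,P2,P4] Q2=[]
t=12-13: P3@Q0 runs 1, rem=6, I/O yield, promote→Q0. Q0=[P3] Q1=[P1,P2,P4] Q2=[]
t=13-14: P3@Q0 runs 1, rem=5, I/O yield, promote→Q0. Q0=[P3] Q1=[P1,P2,P4] Q2=[]
t=14-15: P3@Q0 runs 1, rem=4, I/O yield, promote→Q0. Q0=[P3] Q1=[P1,P2,P4] Q2=[]
t=15-16: P3@Q0 runs 1, rem=3, I/O yield, promote→Q0. Q0=[P3] Q1=[P1,P2,P4] Q2=[]
t=16-17: P3@Q0 runs 1, rem=2, I/O yield, promote→Q0. Q0=[P3] Q1=[P1,P2,P4] Q2=[]
t=17-18: P3@Q0 runs 1, rem=1, I/O yield, promote→Q0. Q0=[P3] Q1=[P1,P2,P4] Q2=[]
t=18-19: P3@Q0 runs 1, rem=0, completes. Q0=[] Q1=[P1,P2,P4] Q2=[]
t=19-20: P1@Q1 runs 1, rem=0, completes. Q0=[] Q1=[P2,P4] Q2=[]
t=20-25: P2@Q1 runs 5, rem=7, quantum used, demote→Q2. Q0=[] Q1=[P4] Q2=[P2]
t=25-27: P4@Q1 runs 2, rem=0, completes. Q0=[] Q1=[] Q2=[P2]
t=27-34: P2@Q2 runs 7, rem=0, completes. Q0=[] Q1=[] Q2=[]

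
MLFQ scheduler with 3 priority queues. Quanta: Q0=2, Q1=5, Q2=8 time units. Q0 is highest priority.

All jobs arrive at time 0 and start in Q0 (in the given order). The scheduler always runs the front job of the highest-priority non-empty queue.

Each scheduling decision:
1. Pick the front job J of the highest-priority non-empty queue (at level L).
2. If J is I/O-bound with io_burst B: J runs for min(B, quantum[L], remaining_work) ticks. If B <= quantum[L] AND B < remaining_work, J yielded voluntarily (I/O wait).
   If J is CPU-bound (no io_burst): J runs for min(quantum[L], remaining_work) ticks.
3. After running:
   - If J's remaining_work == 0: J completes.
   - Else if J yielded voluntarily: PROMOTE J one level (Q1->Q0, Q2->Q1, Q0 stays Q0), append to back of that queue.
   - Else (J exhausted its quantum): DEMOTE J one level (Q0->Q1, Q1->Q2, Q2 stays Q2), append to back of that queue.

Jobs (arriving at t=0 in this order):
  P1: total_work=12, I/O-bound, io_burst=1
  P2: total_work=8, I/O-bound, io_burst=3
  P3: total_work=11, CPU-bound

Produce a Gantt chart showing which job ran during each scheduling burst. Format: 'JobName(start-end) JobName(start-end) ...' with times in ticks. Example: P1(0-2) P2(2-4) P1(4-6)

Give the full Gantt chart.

Answer: P1(0-1) P2(1-3) P3(3-5) P1(5-6) P1(6-7) P1(7-8) P1(8-9) P1(9-10) P1(10-11) P1(11-12) P1(12-13) P1(13-14) P1(14-15) P1(15-16) P2(16-19) P2(19-21) P3(21-26) P2(26-27) P3(27-31)

Derivation:
t=0-1: P1@Q0 runs 1, rem=11, I/O yield, promote→Q0. Q0=[P2,P3,P1] Q1=[] Q2=[]
t=1-3: P2@Q0 runs 2, rem=6, quantum used, demote→Q1. Q0=[P3,P1] Q1=[P2] Q2=[]
t=3-5: P3@Q0 runs 2, rem=9, quantum used, demote→Q1. Q0=[P1] Q1=[P2,P3] Q2=[]
t=5-6: P1@Q0 runs 1, rem=10, I/O yield, promote→Q0. Q0=[P1] Q1=[P2,P3] Q2=[]
t=6-7: P1@Q0 runs 1, rem=9, I/O yield, promote→Q0. Q0=[P1] Q1=[P2,P3] Q2=[]
t=7-8: P1@Q0 runs 1, rem=8, I/O yield, promote→Q0. Q0=[P1] Q1=[P2,P3] Q2=[]
t=8-9: P1@Q0 runs 1, rem=7, I/O yield, promote→Q0. Q0=[P1] Q1=[P2,P3] Q2=[]
t=9-10: P1@Q0 runs 1, rem=6, I/O yield, promote→Q0. Q0=[P1] Q1=[P2,P3] Q2=[]
t=10-11: P1@Q0 runs 1, rem=5, I/O yield, promote→Q0. Q0=[P1] Q1=[P2,P3] Q2=[]
t=11-12: P1@Q0 runs 1, rem=4, I/O yield, promote→Q0. Q0=[P1] Q1=[P2,P3] Q2=[]
t=12-13: P1@Q0 runs 1, rem=3, I/O yield, promote→Q0. Q0=[P1] Q1=[P2,P3] Q2=[]
t=13-14: P1@Q0 runs 1, rem=2, I/O yield, promote→Q0. Q0=[P1] Q1=[P2,P3] Q2=[]
t=14-15: P1@Q0 runs 1, rem=1, I/O yield, promote→Q0. Q0=[P1] Q1=[P2,P3] Q2=[]
t=15-16: P1@Q0 runs 1, rem=0, completes. Q0=[] Q1=[P2,P3] Q2=[]
t=16-19: P2@Q1 runs 3, rem=3, I/O yield, promote→Q0. Q0=[P2] Q1=[P3] Q2=[]
t=19-21: P2@Q0 runs 2, rem=1, quantum used, demote→Q1. Q0=[] Q1=[P3,P2] Q2=[]
t=21-26: P3@Q1 runs 5, rem=4, quantum used, demote→Q2. Q0=[] Q1=[P2] Q2=[P3]
t=26-27: P2@Q1 runs 1, rem=0, completes. Q0=[] Q1=[] Q2=[P3]
t=27-31: P3@Q2 runs 4, rem=0, completes. Q0=[] Q1=[] Q2=[]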